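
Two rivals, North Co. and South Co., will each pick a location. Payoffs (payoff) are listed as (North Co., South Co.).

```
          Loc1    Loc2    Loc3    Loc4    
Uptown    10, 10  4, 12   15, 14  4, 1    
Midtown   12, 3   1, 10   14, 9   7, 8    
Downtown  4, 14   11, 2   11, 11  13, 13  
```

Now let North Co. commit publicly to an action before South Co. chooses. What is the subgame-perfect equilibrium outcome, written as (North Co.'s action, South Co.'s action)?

(Uptown, Loc3)

Work backward from South Co.'s decision.
- Uptown: BR = Loc3, leader payoff 15.
- Midtown: BR = Loc2, leader payoff 1.
- Downtown: BR = Loc1, leader payoff 4.
Among 15, 1, 4, the best is 15 at Uptown. Subgame-perfect outcome: (Uptown, Loc3) with payoffs (15, 14).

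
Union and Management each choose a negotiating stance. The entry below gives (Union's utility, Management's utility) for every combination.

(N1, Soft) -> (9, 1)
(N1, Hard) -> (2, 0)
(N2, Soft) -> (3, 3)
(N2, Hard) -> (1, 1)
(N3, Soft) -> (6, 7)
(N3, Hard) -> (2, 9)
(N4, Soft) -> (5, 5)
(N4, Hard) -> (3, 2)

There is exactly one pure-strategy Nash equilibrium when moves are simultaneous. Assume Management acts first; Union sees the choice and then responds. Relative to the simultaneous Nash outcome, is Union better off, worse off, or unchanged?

Solve by backward induction (Management leads).
- Soft: BR = N1, leader payoff 1.
- Hard: BR = N4, leader payoff 2.
Among 1, 2, the best is 2 at Hard. Subgame-perfect outcome: (N4, Hard) with payoffs (3, 2).
Under simultaneous play:
Union's best replies: Soft→N1; Hard→N4.
Management's best replies: N1→Soft; N2→Soft; N3→Hard; N4→Soft.
Only (N1, Soft) has each player best-responding; Nash payoffs (9, 1).
Union earns 3 sequentially versus 9 at the Nash outcome: worse off.

worse off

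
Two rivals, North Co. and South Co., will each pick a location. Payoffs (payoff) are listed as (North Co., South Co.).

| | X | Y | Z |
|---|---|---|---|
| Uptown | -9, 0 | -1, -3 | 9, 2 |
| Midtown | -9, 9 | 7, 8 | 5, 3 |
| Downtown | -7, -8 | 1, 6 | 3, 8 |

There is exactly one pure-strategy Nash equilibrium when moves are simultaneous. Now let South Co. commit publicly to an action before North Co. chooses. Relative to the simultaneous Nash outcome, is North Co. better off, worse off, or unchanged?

worse off

North Co. best-responds to each possible South Co. move:
- X → North Co. plays Downtown (best of -9, -9, -7); South Co. gets -8.
- Y → North Co. plays Midtown (best of -1, 7, 1); South Co. gets 8.
- Z → North Co. plays Uptown (best of 9, 5, 3); South Co. gets 2.
Among -8, 8, 2, the best is 8 at Y. Subgame-perfect outcome: (Midtown, Y) with payoffs (7, 8).
For the simultaneous game, intersect best replies.
North Co.'s best replies: X→Downtown; Y→Midtown; Z→Uptown.
South Co.'s best replies: Uptown→Z; Midtown→X; Downtown→Z.
The unique mutual best reply is (Uptown, Z), giving (9, 2).
North Co. earns 7 sequentially versus 9 at the Nash outcome: worse off.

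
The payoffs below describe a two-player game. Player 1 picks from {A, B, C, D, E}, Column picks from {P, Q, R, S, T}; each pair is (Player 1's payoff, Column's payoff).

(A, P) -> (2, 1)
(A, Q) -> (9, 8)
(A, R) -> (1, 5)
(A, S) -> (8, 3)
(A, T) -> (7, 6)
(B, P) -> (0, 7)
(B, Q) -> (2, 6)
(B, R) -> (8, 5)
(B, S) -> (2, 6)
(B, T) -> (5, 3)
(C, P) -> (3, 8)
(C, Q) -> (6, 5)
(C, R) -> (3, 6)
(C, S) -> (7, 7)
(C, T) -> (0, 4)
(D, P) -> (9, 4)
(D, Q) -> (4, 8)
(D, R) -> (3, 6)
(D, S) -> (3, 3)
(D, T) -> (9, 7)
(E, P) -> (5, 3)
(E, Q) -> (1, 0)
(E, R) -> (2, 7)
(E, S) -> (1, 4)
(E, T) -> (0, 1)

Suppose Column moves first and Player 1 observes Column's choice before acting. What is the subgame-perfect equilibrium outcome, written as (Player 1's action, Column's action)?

Work backward from Player 1's decision.
- P: BR = D, leader payoff 4.
- Q: BR = A, leader payoff 8.
- R: BR = B, leader payoff 5.
- S: BR = A, leader payoff 3.
- T: BR = D, leader payoff 7.
Among 4, 8, 5, 3, 7, the best is 8 at Q. Subgame-perfect outcome: (A, Q) with payoffs (9, 8).

(A, Q)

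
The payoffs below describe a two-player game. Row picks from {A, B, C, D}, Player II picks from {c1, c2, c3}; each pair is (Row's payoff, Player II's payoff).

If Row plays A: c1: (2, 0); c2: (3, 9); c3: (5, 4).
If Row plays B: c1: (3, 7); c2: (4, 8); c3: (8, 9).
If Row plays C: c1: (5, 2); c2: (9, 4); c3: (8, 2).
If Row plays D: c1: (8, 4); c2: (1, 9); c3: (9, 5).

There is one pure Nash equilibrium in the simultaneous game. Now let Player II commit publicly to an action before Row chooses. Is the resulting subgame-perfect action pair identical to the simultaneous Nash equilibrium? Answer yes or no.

Work backward from Row's decision.
- c1: BR = D, leader payoff 4.
- c2: BR = C, leader payoff 4.
- c3: BR = D, leader payoff 5.
Maximizing over 4, 4, 5, Player II chooses c3. Subgame-perfect outcome: (D, c3) with payoffs (9, 5).
Now find the simultaneous Nash equilibrium.
Row's best replies: c1→D; c2→C; c3→D.
Player II's best replies: A→c2; B→c3; C→c2; D→c2.
Only (C, c2) has each player best-responding; Nash payoffs (9, 4).
Sequential outcome (D, c3) differs from the Nash profile (C, c2).

no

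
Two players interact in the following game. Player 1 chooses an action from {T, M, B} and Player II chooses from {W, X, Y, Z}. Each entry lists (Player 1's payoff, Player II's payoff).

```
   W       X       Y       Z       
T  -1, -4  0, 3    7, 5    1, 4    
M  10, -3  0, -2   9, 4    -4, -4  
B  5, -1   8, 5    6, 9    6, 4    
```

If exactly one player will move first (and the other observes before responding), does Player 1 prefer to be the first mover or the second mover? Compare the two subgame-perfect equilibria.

first

If Player 1 leads: Player II's best replies are T→Y, M→Y, B→Y; Player 1's induced payoffs 7, 9, 6; outcome (M, Y), payoffs (9, 4).
If Player II leads: Player 1's best replies are W→M, X→B, Y→M, Z→B; Player II's induced payoffs -3, 5, 4, 4; outcome (B, X), payoffs (8, 5).
Player 1 gets 9 moving first and 8 moving second, so Player 1 prefers to move first.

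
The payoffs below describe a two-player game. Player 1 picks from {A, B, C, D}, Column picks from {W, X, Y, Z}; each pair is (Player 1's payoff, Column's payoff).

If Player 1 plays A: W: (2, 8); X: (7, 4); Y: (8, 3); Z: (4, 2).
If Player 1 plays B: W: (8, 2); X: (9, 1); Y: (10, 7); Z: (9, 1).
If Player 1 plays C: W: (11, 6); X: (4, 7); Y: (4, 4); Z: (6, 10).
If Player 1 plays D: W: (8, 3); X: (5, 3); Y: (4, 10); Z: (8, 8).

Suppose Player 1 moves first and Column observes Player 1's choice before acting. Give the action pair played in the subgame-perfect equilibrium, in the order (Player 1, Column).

(B, Y)

Work backward from Column's decision.
- A: Column compares 8, 4, 3, 2 and picks W; Player 1 would get 2.
- B: Column compares 2, 1, 7, 1 and picks Y; Player 1 would get 10.
- C: Column compares 6, 7, 4, 10 and picks Z; Player 1 would get 6.
- D: Column compares 3, 3, 10, 8 and picks Y; Player 1 would get 4.
Player 1's induced payoffs are 2, 10, 6, 4, so Player 1 commits to B. Subgame-perfect outcome: (B, Y) with payoffs (10, 7).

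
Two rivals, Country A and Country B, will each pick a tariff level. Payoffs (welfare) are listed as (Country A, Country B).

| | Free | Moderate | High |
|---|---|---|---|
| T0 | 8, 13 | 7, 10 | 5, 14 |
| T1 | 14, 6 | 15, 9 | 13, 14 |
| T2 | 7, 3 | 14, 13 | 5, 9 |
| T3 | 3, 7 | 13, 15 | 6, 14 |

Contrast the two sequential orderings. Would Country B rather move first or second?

If Country A leads: Country B's best replies are T0→High, T1→High, T2→Moderate, T3→Moderate; Country A's induced payoffs 5, 13, 14, 13; outcome (T2, Moderate), payoffs (14, 13).
If Country B leads: Country A's best replies are Free→T1, Moderate→T1, High→T1; Country B's induced payoffs 6, 9, 14; outcome (T1, High), payoffs (13, 14).
Country B gets 14 moving first and 13 moving second, so Country B prefers to move first.

first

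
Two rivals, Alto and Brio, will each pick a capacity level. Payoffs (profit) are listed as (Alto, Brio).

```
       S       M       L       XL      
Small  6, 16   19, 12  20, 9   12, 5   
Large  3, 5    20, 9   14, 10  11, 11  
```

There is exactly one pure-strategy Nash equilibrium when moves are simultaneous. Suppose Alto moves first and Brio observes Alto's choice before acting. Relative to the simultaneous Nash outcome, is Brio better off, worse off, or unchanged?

worse off

Brio best-responds to each possible Alto move:
- Small: BR = S, leader payoff 6.
- Large: BR = XL, leader payoff 11.
Maximizing over 6, 11, Alto chooses Large. Subgame-perfect outcome: (Large, XL) with payoffs (11, 11).
For the simultaneous game, intersect best replies.
Alto's best replies: S→Small; M→Large; L→Small; XL→Small.
Brio's best replies: Small→S; Large→XL.
Only (Small, S) has each player best-responding; Nash payoffs (6, 16).
Brio earns 11 sequentially versus 16 at the Nash outcome: worse off.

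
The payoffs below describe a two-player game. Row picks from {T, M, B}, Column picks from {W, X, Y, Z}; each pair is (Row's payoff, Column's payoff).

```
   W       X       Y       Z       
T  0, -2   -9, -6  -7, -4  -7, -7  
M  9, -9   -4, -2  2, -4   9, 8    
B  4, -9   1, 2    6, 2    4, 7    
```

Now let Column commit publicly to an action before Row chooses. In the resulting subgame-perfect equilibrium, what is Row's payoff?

9

Row best-responds to each possible Column move:
- W → Row plays M (best of 0, 9, 4); Column gets -9.
- X → Row plays B (best of -9, -4, 1); Column gets 2.
- Y → Row plays B (best of -7, 2, 6); Column gets 2.
- Z → Row plays M (best of -7, 9, 4); Column gets 8.
Among -9, 2, 2, 8, the best is 8 at Z. Subgame-perfect outcome: (M, Z) with payoffs (9, 8).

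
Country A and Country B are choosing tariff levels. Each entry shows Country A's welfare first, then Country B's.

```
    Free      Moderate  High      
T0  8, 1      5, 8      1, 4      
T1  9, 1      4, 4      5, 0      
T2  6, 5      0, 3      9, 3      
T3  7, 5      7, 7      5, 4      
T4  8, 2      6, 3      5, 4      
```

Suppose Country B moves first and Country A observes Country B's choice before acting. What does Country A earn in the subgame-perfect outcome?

7

Solve by backward induction (Country B leads).
- Free → Country A plays T1 (best of 8, 9, 6, 7, 8); Country B gets 1.
- Moderate → Country A plays T3 (best of 5, 4, 0, 7, 6); Country B gets 7.
- High → Country A plays T2 (best of 1, 5, 9, 5, 5); Country B gets 3.
Among 1, 7, 3, the best is 7 at Moderate. Subgame-perfect outcome: (T3, Moderate) with payoffs (7, 7).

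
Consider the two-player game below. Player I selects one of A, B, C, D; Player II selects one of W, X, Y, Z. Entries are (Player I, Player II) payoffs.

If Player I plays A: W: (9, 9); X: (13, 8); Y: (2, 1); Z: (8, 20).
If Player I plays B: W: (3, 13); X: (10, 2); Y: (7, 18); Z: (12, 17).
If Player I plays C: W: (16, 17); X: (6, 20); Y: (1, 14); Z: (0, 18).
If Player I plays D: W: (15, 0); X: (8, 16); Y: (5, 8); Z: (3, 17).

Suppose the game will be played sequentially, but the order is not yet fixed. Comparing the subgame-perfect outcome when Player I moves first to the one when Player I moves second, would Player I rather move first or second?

If Player I leads: Player II's best replies are A→Z, B→Y, C→X, D→Z; Player I's induced payoffs 8, 7, 6, 3; outcome (A, Z), payoffs (8, 20).
If Player II leads: Player I's best replies are W→C, X→A, Y→B, Z→B; Player II's induced payoffs 17, 8, 18, 17; outcome (B, Y), payoffs (7, 18).
Player I gets 8 moving first and 7 moving second, so Player I prefers to move first.

first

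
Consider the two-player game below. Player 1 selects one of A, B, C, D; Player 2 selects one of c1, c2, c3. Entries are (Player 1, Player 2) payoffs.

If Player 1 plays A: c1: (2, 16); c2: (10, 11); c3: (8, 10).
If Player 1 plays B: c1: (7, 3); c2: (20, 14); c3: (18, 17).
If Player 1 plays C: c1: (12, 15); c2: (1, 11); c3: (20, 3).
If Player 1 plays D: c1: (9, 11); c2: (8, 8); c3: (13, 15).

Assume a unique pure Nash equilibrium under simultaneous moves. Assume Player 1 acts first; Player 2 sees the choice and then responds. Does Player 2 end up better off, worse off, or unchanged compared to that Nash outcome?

Solve by backward induction (Player 1 leads).
- A → Player 2 plays c1 (best of 16, 11, 10); Player 1 gets 2.
- B → Player 2 plays c3 (best of 3, 14, 17); Player 1 gets 18.
- C → Player 2 plays c1 (best of 15, 11, 3); Player 1 gets 12.
- D → Player 2 plays c3 (best of 11, 8, 15); Player 1 gets 13.
Among 2, 18, 12, 13, the best is 18 at B. Subgame-perfect outcome: (B, c3) with payoffs (18, 17).
Now find the simultaneous Nash equilibrium.
Player 1's best replies: c1→C; c2→B; c3→C.
Player 2's best replies: A→c1; B→c3; C→c1; D→c3.
The unique mutual best reply is (C, c1), giving (12, 15).
Player 2 earns 17 sequentially versus 15 at the Nash outcome: better off.

better off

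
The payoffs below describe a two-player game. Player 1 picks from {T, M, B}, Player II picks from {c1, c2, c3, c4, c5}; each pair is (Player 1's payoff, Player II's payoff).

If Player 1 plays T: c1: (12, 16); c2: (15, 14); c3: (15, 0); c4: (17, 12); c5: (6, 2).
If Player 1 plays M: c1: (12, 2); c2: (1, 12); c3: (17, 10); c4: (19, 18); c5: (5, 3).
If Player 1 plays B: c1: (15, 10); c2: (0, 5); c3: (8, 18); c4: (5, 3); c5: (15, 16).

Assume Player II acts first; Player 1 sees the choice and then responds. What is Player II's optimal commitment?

c4

Work backward from Player 1's decision.
- c1: BR = B, leader payoff 10.
- c2: BR = T, leader payoff 14.
- c3: BR = M, leader payoff 10.
- c4: BR = M, leader payoff 18.
- c5: BR = B, leader payoff 16.
Maximizing over 10, 14, 10, 18, 16, Player II chooses c4. Subgame-perfect outcome: (M, c4) with payoffs (19, 18).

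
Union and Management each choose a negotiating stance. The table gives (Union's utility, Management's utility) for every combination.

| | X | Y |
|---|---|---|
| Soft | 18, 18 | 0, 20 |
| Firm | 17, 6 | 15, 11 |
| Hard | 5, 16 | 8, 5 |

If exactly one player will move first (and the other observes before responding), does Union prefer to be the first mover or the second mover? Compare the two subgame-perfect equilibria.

second

If Union leads: Management's best replies are Soft→Y, Firm→Y, Hard→X; Union's induced payoffs 0, 15, 5; outcome (Firm, Y), payoffs (15, 11).
If Management leads: Union's best replies are X→Soft, Y→Firm; Management's induced payoffs 18, 11; outcome (Soft, X), payoffs (18, 18).
Union gets 15 moving first and 18 moving second, so Union prefers to move second.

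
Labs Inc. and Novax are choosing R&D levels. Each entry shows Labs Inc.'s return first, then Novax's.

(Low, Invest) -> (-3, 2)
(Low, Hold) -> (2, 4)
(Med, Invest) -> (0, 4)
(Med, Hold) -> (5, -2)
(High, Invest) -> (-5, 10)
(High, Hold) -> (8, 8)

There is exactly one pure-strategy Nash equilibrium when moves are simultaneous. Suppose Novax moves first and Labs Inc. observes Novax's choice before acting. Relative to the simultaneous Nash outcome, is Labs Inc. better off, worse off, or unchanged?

better off

Labs Inc. best-responds to each possible Novax move:
- Invest → Labs Inc. plays Med (best of -3, 0, -5); Novax gets 4.
- Hold → Labs Inc. plays High (best of 2, 5, 8); Novax gets 8.
Maximizing over 4, 8, Novax chooses Hold. Subgame-perfect outcome: (High, Hold) with payoffs (8, 8).
Under simultaneous play:
Labs Inc.'s best replies: Invest→Med; Hold→High.
Novax's best replies: Low→Hold; Med→Invest; High→Invest.
Only (Med, Invest) has each player best-responding; Nash payoffs (0, 4).
Labs Inc. earns 8 sequentially versus 0 at the Nash outcome: better off.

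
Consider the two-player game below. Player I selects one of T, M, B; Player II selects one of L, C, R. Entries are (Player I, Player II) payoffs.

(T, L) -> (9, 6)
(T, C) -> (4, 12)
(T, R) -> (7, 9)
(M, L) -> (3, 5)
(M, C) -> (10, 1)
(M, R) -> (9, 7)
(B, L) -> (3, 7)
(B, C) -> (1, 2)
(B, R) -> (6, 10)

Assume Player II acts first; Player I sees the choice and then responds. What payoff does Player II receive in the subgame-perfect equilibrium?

Solve by backward induction (Player II leads).
- L: BR = T, leader payoff 6.
- C: BR = M, leader payoff 1.
- R: BR = M, leader payoff 7.
Among 6, 1, 7, the best is 7 at R. Subgame-perfect outcome: (M, R) with payoffs (9, 7).

7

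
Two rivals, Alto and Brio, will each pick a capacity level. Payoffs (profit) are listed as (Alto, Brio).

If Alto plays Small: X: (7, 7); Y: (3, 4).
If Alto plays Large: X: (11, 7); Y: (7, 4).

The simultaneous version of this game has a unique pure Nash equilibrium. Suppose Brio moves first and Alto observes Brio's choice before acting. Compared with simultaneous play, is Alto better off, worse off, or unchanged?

unchanged

Backward induction with Brio moving first.
- X: Alto compares 7, 11 and picks Large; Brio would get 7.
- Y: Alto compares 3, 7 and picks Large; Brio would get 4.
Brio's induced payoffs are 7, 4, so Brio commits to X. Subgame-perfect outcome: (Large, X) with payoffs (11, 7).
Under simultaneous play:
Alto's best replies: X→Large; Y→Large.
Brio's best replies: Small→X; Large→X.
Only (Large, X) has each player best-responding; Nash payoffs (11, 7).
Alto earns 11 sequentially versus 11 at the Nash outcome: unchanged.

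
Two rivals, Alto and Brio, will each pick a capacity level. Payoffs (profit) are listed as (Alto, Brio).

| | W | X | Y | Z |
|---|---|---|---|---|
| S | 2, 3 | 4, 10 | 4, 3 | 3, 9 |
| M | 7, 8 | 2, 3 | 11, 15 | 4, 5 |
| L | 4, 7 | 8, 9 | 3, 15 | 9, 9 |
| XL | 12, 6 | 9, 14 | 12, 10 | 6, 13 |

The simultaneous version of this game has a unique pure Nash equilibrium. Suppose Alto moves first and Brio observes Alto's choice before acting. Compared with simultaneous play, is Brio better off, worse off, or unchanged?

better off

Work backward from Brio's decision.
- S → Brio plays X (best of 3, 10, 3, 9); Alto gets 4.
- M → Brio plays Y (best of 8, 3, 15, 5); Alto gets 11.
- L → Brio plays Y (best of 7, 9, 15, 9); Alto gets 3.
- XL → Brio plays X (best of 6, 14, 10, 13); Alto gets 9.
Among 4, 11, 3, 9, the best is 11 at M. Subgame-perfect outcome: (M, Y) with payoffs (11, 15).
Now find the simultaneous Nash equilibrium.
Alto's best replies: W→XL; X→XL; Y→XL; Z→L.
Brio's best replies: S→X; M→Y; L→Y; XL→X.
Only (XL, X) has each player best-responding; Nash payoffs (9, 14).
Brio earns 15 sequentially versus 14 at the Nash outcome: better off.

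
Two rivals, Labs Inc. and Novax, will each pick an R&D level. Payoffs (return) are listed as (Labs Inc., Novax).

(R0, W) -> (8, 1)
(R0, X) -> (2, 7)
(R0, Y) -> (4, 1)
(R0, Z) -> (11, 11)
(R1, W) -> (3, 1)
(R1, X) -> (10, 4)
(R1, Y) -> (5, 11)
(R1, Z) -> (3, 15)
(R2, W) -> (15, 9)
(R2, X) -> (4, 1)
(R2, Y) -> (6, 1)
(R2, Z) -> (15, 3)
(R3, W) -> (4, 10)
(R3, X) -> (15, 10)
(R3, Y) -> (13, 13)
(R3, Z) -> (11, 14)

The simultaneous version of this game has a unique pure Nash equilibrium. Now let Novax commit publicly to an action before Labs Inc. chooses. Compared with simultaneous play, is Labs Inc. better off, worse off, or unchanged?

Labs Inc. best-responds to each possible Novax move:
- W → Labs Inc. plays R2 (best of 8, 3, 15, 4); Novax gets 9.
- X → Labs Inc. plays R3 (best of 2, 10, 4, 15); Novax gets 10.
- Y → Labs Inc. plays R3 (best of 4, 5, 6, 13); Novax gets 13.
- Z → Labs Inc. plays R2 (best of 11, 3, 15, 11); Novax gets 3.
Maximizing over 9, 10, 13, 3, Novax chooses Y. Subgame-perfect outcome: (R3, Y) with payoffs (13, 13).
Now find the simultaneous Nash equilibrium.
Labs Inc.'s best replies: W→R2; X→R3; Y→R3; Z→R2.
Novax's best replies: R0→Z; R1→Z; R2→W; R3→Z.
The unique mutual best reply is (R2, W), giving (15, 9).
Labs Inc. earns 13 sequentially versus 15 at the Nash outcome: worse off.

worse off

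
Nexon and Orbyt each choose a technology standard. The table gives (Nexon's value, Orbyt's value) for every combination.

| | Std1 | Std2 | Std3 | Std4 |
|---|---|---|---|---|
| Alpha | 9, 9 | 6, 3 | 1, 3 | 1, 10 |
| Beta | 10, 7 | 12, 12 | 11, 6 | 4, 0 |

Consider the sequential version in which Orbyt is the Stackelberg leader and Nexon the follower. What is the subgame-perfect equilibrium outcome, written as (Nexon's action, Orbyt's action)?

Work backward from Nexon's decision.
- Std1: BR = Beta, leader payoff 7.
- Std2: BR = Beta, leader payoff 12.
- Std3: BR = Beta, leader payoff 6.
- Std4: BR = Beta, leader payoff 0.
Maximizing over 7, 12, 6, 0, Orbyt chooses Std2. Subgame-perfect outcome: (Beta, Std2) with payoffs (12, 12).

(Beta, Std2)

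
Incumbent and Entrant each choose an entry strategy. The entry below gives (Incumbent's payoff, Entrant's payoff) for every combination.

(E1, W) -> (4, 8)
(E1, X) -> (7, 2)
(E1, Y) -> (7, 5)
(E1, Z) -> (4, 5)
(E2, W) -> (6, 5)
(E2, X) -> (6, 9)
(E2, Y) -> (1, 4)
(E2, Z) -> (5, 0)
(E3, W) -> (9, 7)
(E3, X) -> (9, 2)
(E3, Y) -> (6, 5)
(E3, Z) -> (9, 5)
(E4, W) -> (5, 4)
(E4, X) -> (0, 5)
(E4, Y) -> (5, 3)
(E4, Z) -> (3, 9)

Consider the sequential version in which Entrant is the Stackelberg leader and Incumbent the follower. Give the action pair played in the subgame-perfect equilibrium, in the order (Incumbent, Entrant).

Backward induction with Entrant moving first.
- W → Incumbent plays E3 (best of 4, 6, 9, 5); Entrant gets 7.
- X → Incumbent plays E3 (best of 7, 6, 9, 0); Entrant gets 2.
- Y → Incumbent plays E1 (best of 7, 1, 6, 5); Entrant gets 5.
- Z → Incumbent plays E3 (best of 4, 5, 9, 3); Entrant gets 5.
Entrant's induced payoffs are 7, 2, 5, 5, so Entrant commits to W. Subgame-perfect outcome: (E3, W) with payoffs (9, 7).

(E3, W)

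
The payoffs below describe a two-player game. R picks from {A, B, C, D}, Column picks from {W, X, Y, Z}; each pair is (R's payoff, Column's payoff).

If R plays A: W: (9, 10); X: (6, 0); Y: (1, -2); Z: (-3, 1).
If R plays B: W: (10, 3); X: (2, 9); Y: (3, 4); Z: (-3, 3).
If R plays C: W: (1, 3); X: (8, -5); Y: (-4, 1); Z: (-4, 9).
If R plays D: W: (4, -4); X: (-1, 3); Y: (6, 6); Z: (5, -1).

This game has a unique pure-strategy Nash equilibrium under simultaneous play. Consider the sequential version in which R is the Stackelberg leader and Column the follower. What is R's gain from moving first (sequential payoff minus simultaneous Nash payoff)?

3

Work backward from Column's decision.
- A: BR = W, leader payoff 9.
- B: BR = X, leader payoff 2.
- C: BR = Z, leader payoff -4.
- D: BR = Y, leader payoff 6.
R's induced payoffs are 9, 2, -4, 6, so R commits to A. Subgame-perfect outcome: (A, W) with payoffs (9, 10).
For the simultaneous game, intersect best replies.
R's best replies: W→B; X→C; Y→D; Z→D.
Column's best replies: A→W; B→X; C→Z; D→Y.
The unique mutual best reply is (D, Y), giving (6, 6).
R's commitment gain: 9 − 6 = 3.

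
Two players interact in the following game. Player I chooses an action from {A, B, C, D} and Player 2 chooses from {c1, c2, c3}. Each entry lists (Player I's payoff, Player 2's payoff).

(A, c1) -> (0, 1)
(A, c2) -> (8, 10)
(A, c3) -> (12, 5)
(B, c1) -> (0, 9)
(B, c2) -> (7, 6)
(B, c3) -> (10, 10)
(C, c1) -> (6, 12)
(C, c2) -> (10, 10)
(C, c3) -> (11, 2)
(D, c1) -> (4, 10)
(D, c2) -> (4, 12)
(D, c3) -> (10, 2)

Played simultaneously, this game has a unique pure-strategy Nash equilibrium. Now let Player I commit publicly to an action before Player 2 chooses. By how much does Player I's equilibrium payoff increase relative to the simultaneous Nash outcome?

4

Work backward from Player 2's decision.
- A: Player 2 compares 1, 10, 5 and picks c2; Player I would get 8.
- B: Player 2 compares 9, 6, 10 and picks c3; Player I would get 10.
- C: Player 2 compares 12, 10, 2 and picks c1; Player I would get 6.
- D: Player 2 compares 10, 12, 2 and picks c2; Player I would get 4.
Player I's induced payoffs are 8, 10, 6, 4, so Player I commits to B. Subgame-perfect outcome: (B, c3) with payoffs (10, 10).
Now find the simultaneous Nash equilibrium.
Player I's best replies: c1→C; c2→C; c3→A.
Player 2's best replies: A→c2; B→c3; C→c1; D→c2.
The unique mutual best reply is (C, c1), giving (6, 12).
Player I's commitment gain: 10 − 6 = 4.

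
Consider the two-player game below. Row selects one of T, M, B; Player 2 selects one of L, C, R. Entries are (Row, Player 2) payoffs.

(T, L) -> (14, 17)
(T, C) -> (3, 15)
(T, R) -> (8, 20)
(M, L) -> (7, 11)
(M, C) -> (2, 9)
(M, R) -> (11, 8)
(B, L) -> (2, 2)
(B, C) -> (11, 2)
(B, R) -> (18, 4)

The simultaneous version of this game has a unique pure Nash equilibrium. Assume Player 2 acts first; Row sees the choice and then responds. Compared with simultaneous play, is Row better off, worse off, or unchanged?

worse off

Solve by backward induction (Player 2 leads).
- L → Row plays T (best of 14, 7, 2); Player 2 gets 17.
- C → Row plays B (best of 3, 2, 11); Player 2 gets 2.
- R → Row plays B (best of 8, 11, 18); Player 2 gets 4.
Player 2's induced payoffs are 17, 2, 4, so Player 2 commits to L. Subgame-perfect outcome: (T, L) with payoffs (14, 17).
For the simultaneous game, intersect best replies.
Row's best replies: L→T; C→B; R→B.
Player 2's best replies: T→R; M→L; B→R.
The unique mutual best reply is (B, R), giving (18, 4).
Row earns 14 sequentially versus 18 at the Nash outcome: worse off.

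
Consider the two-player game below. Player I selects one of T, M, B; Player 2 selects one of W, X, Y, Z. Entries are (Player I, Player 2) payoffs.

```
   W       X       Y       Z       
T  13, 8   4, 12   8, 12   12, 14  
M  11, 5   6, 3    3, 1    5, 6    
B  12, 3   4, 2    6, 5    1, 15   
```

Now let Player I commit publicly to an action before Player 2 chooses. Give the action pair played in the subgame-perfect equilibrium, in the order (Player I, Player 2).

(T, Z)

Backward induction with Player I moving first.
- T: Player 2 compares 8, 12, 12, 14 and picks Z; Player I would get 12.
- M: Player 2 compares 5, 3, 1, 6 and picks Z; Player I would get 5.
- B: Player 2 compares 3, 2, 5, 15 and picks Z; Player I would get 1.
Player I's induced payoffs are 12, 5, 1, so Player I commits to T. Subgame-perfect outcome: (T, Z) with payoffs (12, 14).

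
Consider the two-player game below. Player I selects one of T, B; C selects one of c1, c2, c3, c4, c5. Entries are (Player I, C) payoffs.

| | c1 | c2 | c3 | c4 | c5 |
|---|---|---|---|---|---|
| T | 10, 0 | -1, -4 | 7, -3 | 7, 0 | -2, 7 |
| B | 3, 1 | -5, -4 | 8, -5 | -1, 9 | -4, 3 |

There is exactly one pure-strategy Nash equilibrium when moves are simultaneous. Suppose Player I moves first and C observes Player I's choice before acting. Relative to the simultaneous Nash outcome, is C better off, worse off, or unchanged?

better off

Work backward from C's decision.
- T: C compares 0, -4, -3, 0, 7 and picks c5; Player I would get -2.
- B: C compares 1, -4, -5, 9, 3 and picks c4; Player I would get -1.
Among -2, -1, the best is -1 at B. Subgame-perfect outcome: (B, c4) with payoffs (-1, 9).
Now find the simultaneous Nash equilibrium.
Player I's best replies: c1→T; c2→T; c3→B; c4→T; c5→T.
C's best replies: T→c5; B→c4.
The unique mutual best reply is (T, c5), giving (-2, 7).
C earns 9 sequentially versus 7 at the Nash outcome: better off.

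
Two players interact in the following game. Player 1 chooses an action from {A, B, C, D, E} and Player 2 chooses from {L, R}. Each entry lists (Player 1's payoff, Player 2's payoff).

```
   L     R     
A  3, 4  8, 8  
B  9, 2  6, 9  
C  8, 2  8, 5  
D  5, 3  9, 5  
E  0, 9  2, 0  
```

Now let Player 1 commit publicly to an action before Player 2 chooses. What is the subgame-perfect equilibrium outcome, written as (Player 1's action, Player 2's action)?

Work backward from Player 2's decision.
- A: Player 2 compares 4, 8 and picks R; Player 1 would get 8.
- B: Player 2 compares 2, 9 and picks R; Player 1 would get 6.
- C: Player 2 compares 2, 5 and picks R; Player 1 would get 8.
- D: Player 2 compares 3, 5 and picks R; Player 1 would get 9.
- E: Player 2 compares 9, 0 and picks L; Player 1 would get 0.
Maximizing over 8, 6, 8, 9, 0, Player 1 chooses D. Subgame-perfect outcome: (D, R) with payoffs (9, 5).

(D, R)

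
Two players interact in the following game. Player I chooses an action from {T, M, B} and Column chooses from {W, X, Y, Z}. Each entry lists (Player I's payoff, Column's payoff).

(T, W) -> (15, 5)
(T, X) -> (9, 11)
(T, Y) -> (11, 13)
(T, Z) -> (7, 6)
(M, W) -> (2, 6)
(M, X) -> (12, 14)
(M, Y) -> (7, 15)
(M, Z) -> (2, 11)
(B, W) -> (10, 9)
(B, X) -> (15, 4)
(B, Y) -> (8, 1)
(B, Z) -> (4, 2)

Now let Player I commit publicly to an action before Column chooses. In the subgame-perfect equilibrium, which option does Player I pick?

T

Work backward from Column's decision.
- T: BR = Y, leader payoff 11.
- M: BR = Y, leader payoff 7.
- B: BR = W, leader payoff 10.
Among 11, 7, 10, the best is 11 at T. Subgame-perfect outcome: (T, Y) with payoffs (11, 13).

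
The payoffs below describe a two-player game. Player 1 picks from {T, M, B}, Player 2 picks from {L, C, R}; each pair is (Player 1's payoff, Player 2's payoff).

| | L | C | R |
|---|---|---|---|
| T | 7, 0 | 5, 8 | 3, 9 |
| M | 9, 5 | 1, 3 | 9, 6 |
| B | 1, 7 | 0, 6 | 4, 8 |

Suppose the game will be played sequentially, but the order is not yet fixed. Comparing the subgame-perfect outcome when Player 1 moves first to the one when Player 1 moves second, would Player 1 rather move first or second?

If Player 1 leads: Player 2's best replies are T→R, M→R, B→R; Player 1's induced payoffs 3, 9, 4; outcome (M, R), payoffs (9, 6).
If Player 2 leads: Player 1's best replies are L→M, C→T, R→M; Player 2's induced payoffs 5, 8, 6; outcome (T, C), payoffs (5, 8).
Player 1 gets 9 moving first and 5 moving second, so Player 1 prefers to move first.

first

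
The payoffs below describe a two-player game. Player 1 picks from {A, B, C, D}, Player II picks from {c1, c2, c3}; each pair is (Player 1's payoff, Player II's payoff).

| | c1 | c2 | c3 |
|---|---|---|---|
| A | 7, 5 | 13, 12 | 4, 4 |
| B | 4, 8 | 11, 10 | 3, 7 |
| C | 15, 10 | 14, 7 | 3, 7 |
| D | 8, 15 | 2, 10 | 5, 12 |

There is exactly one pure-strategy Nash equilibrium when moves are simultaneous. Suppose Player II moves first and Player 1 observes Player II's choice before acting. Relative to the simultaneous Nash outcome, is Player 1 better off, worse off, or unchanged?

Player 1 best-responds to each possible Player II move:
- c1: Player 1 compares 7, 4, 15, 8 and picks C; Player II would get 10.
- c2: Player 1 compares 13, 11, 14, 2 and picks C; Player II would get 7.
- c3: Player 1 compares 4, 3, 3, 5 and picks D; Player II would get 12.
Among 10, 7, 12, the best is 12 at c3. Subgame-perfect outcome: (D, c3) with payoffs (5, 12).
Now find the simultaneous Nash equilibrium.
Player 1's best replies: c1→C; c2→C; c3→D.
Player II's best replies: A→c2; B→c2; C→c1; D→c1.
Only (C, c1) has each player best-responding; Nash payoffs (15, 10).
Player 1 earns 5 sequentially versus 15 at the Nash outcome: worse off.

worse off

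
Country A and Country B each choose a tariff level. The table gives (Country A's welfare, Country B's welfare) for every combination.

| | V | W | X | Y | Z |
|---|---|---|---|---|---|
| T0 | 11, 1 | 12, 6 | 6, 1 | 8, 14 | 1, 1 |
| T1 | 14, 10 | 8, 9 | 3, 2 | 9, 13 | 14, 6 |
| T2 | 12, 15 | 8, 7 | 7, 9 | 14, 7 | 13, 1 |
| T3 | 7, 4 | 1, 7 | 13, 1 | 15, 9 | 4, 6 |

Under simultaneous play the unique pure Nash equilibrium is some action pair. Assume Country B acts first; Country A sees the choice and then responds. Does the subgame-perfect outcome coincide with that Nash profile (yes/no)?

no

Solve by backward induction (Country B leads).
- V: Country A compares 11, 14, 12, 7 and picks T1; Country B would get 10.
- W: Country A compares 12, 8, 8, 1 and picks T0; Country B would get 6.
- X: Country A compares 6, 3, 7, 13 and picks T3; Country B would get 1.
- Y: Country A compares 8, 9, 14, 15 and picks T3; Country B would get 9.
- Z: Country A compares 1, 14, 13, 4 and picks T1; Country B would get 6.
Among 10, 6, 1, 9, 6, the best is 10 at V. Subgame-perfect outcome: (T1, V) with payoffs (14, 10).
Under simultaneous play:
Country A's best replies: V→T1; W→T0; X→T3; Y→T3; Z→T1.
Country B's best replies: T0→Y; T1→Y; T2→V; T3→Y.
The unique mutual best reply is (T3, Y), giving (15, 9).
Sequential outcome (T1, V) differs from the Nash profile (T3, Y).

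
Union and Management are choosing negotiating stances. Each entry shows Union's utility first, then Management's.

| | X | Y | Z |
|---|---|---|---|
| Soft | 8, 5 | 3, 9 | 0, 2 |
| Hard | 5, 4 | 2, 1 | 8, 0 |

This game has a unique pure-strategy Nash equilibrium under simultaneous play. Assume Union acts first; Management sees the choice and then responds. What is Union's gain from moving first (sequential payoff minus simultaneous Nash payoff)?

2

Work backward from Management's decision.
- Soft → Management plays Y (best of 5, 9, 2); Union gets 3.
- Hard → Management plays X (best of 4, 1, 0); Union gets 5.
Union's induced payoffs are 3, 5, so Union commits to Hard. Subgame-perfect outcome: (Hard, X) with payoffs (5, 4).
Now find the simultaneous Nash equilibrium.
Union's best replies: X→Soft; Y→Soft; Z→Hard.
Management's best replies: Soft→Y; Hard→X.
Only (Soft, Y) has each player best-responding; Nash payoffs (3, 9).
Union's commitment gain: 5 − 3 = 2.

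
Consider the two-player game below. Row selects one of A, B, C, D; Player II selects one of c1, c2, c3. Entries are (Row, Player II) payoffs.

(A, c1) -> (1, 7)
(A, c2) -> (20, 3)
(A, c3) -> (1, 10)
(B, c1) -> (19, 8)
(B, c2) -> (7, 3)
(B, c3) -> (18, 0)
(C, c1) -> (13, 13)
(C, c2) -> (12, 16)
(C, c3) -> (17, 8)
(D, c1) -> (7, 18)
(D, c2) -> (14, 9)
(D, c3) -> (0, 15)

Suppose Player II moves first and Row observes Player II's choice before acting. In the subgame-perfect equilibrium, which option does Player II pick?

Backward induction with Player II moving first.
- c1: Row compares 1, 19, 13, 7 and picks B; Player II would get 8.
- c2: Row compares 20, 7, 12, 14 and picks A; Player II would get 3.
- c3: Row compares 1, 18, 17, 0 and picks B; Player II would get 0.
Player II's induced payoffs are 8, 3, 0, so Player II commits to c1. Subgame-perfect outcome: (B, c1) with payoffs (19, 8).

c1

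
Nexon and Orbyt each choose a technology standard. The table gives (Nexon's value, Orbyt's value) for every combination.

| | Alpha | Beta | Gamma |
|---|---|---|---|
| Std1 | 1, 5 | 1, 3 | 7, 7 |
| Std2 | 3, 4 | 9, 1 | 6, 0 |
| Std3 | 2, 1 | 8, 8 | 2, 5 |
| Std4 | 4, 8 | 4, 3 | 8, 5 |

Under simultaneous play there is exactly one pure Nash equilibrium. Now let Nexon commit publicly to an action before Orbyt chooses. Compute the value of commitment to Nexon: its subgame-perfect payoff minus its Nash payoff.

4

Work backward from Orbyt's decision.
- Std1: Orbyt compares 5, 3, 7 and picks Gamma; Nexon would get 7.
- Std2: Orbyt compares 4, 1, 0 and picks Alpha; Nexon would get 3.
- Std3: Orbyt compares 1, 8, 5 and picks Beta; Nexon would get 8.
- Std4: Orbyt compares 8, 3, 5 and picks Alpha; Nexon would get 4.
Nexon's induced payoffs are 7, 3, 8, 4, so Nexon commits to Std3. Subgame-perfect outcome: (Std3, Beta) with payoffs (8, 8).
For the simultaneous game, intersect best replies.
Nexon's best replies: Alpha→Std4; Beta→Std2; Gamma→Std4.
Orbyt's best replies: Std1→Gamma; Std2→Alpha; Std3→Beta; Std4→Alpha.
The unique mutual best reply is (Std4, Alpha), giving (4, 8).
Nexon's commitment gain: 8 − 4 = 4.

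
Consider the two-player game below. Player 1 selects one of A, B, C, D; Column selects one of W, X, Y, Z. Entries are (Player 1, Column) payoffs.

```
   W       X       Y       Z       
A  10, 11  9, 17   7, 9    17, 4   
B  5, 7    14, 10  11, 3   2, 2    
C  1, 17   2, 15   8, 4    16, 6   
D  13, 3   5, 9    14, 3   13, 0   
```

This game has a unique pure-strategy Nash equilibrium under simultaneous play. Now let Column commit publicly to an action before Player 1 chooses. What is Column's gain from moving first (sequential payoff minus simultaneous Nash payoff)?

Work backward from Player 1's decision.
- W: Player 1 compares 10, 5, 1, 13 and picks D; Column would get 3.
- X: Player 1 compares 9, 14, 2, 5 and picks B; Column would get 10.
- Y: Player 1 compares 7, 11, 8, 14 and picks D; Column would get 3.
- Z: Player 1 compares 17, 2, 16, 13 and picks A; Column would get 4.
Maximizing over 3, 10, 3, 4, Column chooses X. Subgame-perfect outcome: (B, X) with payoffs (14, 10).
For the simultaneous game, intersect best replies.
Player 1's best replies: W→D; X→B; Y→D; Z→A.
Column's best replies: A→X; B→X; C→W; D→X.
The unique mutual best reply is (B, X), giving (14, 10).
Column's commitment gain: 10 − 10 = 0.

0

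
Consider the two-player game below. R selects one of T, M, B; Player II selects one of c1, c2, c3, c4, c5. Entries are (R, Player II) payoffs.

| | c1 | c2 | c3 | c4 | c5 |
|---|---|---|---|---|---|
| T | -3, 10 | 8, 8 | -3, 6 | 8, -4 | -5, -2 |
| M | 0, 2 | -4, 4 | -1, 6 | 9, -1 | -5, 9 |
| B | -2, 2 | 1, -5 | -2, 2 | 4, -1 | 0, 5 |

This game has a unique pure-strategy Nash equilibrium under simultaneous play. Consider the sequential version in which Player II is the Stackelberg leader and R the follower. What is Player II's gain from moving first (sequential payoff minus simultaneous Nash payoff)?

3

Solve by backward induction (Player II leads).
- c1: BR = M, leader payoff 2.
- c2: BR = T, leader payoff 8.
- c3: BR = M, leader payoff 6.
- c4: BR = M, leader payoff -1.
- c5: BR = B, leader payoff 5.
Player II's induced payoffs are 2, 8, 6, -1, 5, so Player II commits to c2. Subgame-perfect outcome: (T, c2) with payoffs (8, 8).
Now find the simultaneous Nash equilibrium.
R's best replies: c1→M; c2→T; c3→M; c4→M; c5→B.
Player II's best replies: T→c1; M→c5; B→c5.
The unique mutual best reply is (B, c5), giving (0, 5).
Player II's commitment gain: 8 − 5 = 3.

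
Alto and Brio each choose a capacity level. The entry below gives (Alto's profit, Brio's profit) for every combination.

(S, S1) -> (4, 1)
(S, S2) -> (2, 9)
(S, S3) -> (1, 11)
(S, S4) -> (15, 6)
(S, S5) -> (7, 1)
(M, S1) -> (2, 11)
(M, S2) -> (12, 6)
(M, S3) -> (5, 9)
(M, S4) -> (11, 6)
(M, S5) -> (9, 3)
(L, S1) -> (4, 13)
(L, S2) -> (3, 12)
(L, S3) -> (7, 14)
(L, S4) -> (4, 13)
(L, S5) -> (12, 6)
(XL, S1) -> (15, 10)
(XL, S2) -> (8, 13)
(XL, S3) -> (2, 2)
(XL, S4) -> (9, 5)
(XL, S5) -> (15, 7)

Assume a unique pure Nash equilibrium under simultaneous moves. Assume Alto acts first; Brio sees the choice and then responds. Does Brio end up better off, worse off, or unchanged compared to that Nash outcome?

Brio best-responds to each possible Alto move:
- S → Brio plays S3 (best of 1, 9, 11, 6, 1); Alto gets 1.
- M → Brio plays S1 (best of 11, 6, 9, 6, 3); Alto gets 2.
- L → Brio plays S3 (best of 13, 12, 14, 13, 6); Alto gets 7.
- XL → Brio plays S2 (best of 10, 13, 2, 5, 7); Alto gets 8.
Alto's induced payoffs are 1, 2, 7, 8, so Alto commits to XL. Subgame-perfect outcome: (XL, S2) with payoffs (8, 13).
For the simultaneous game, intersect best replies.
Alto's best replies: S1→XL; S2→M; S3→L; S4→S; S5→XL.
Brio's best replies: S→S3; M→S1; L→S3; XL→S2.
The unique mutual best reply is (L, S3), giving (7, 14).
Brio earns 13 sequentially versus 14 at the Nash outcome: worse off.

worse off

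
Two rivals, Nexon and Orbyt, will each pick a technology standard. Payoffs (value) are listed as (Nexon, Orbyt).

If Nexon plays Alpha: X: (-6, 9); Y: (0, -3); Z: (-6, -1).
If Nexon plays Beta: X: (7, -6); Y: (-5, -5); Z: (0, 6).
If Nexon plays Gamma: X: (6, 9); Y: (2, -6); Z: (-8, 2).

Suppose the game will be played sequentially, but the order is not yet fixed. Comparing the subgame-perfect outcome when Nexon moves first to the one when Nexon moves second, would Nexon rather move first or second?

first

If Nexon leads: Orbyt's best replies are Alpha→X, Beta→Z, Gamma→X; Nexon's induced payoffs -6, 0, 6; outcome (Gamma, X), payoffs (6, 9).
If Orbyt leads: Nexon's best replies are X→Beta, Y→Gamma, Z→Beta; Orbyt's induced payoffs -6, -6, 6; outcome (Beta, Z), payoffs (0, 6).
Nexon gets 6 moving first and 0 moving second, so Nexon prefers to move first.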